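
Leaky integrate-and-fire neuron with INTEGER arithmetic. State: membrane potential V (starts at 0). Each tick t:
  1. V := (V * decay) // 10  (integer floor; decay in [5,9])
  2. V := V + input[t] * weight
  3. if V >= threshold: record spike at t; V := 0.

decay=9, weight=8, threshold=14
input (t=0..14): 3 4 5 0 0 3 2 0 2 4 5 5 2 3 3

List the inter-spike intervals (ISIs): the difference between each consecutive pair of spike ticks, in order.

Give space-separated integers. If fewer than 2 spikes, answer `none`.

t=0: input=3 -> V=0 FIRE
t=1: input=4 -> V=0 FIRE
t=2: input=5 -> V=0 FIRE
t=3: input=0 -> V=0
t=4: input=0 -> V=0
t=5: input=3 -> V=0 FIRE
t=6: input=2 -> V=0 FIRE
t=7: input=0 -> V=0
t=8: input=2 -> V=0 FIRE
t=9: input=4 -> V=0 FIRE
t=10: input=5 -> V=0 FIRE
t=11: input=5 -> V=0 FIRE
t=12: input=2 -> V=0 FIRE
t=13: input=3 -> V=0 FIRE
t=14: input=3 -> V=0 FIRE

Answer: 1 1 3 1 2 1 1 1 1 1 1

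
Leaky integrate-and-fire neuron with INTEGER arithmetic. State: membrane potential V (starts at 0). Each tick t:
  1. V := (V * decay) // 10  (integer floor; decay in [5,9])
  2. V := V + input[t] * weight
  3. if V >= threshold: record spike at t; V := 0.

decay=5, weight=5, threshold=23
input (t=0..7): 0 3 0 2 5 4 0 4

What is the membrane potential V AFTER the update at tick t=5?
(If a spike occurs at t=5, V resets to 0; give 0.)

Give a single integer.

t=0: input=0 -> V=0
t=1: input=3 -> V=15
t=2: input=0 -> V=7
t=3: input=2 -> V=13
t=4: input=5 -> V=0 FIRE
t=5: input=4 -> V=20
t=6: input=0 -> V=10
t=7: input=4 -> V=0 FIRE

Answer: 20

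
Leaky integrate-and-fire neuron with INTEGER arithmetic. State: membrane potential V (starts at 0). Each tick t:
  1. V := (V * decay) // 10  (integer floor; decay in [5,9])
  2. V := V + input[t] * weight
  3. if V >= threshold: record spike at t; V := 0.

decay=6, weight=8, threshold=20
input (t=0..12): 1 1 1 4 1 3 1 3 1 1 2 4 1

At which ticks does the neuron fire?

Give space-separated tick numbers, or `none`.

t=0: input=1 -> V=8
t=1: input=1 -> V=12
t=2: input=1 -> V=15
t=3: input=4 -> V=0 FIRE
t=4: input=1 -> V=8
t=5: input=3 -> V=0 FIRE
t=6: input=1 -> V=8
t=7: input=3 -> V=0 FIRE
t=8: input=1 -> V=8
t=9: input=1 -> V=12
t=10: input=2 -> V=0 FIRE
t=11: input=4 -> V=0 FIRE
t=12: input=1 -> V=8

Answer: 3 5 7 10 11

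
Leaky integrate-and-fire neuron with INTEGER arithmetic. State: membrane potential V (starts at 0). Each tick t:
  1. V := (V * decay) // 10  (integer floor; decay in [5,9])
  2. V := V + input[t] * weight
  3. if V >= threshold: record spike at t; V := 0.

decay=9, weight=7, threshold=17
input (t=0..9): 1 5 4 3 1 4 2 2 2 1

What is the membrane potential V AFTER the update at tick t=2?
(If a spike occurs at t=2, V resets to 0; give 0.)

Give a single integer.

t=0: input=1 -> V=7
t=1: input=5 -> V=0 FIRE
t=2: input=4 -> V=0 FIRE
t=3: input=3 -> V=0 FIRE
t=4: input=1 -> V=7
t=5: input=4 -> V=0 FIRE
t=6: input=2 -> V=14
t=7: input=2 -> V=0 FIRE
t=8: input=2 -> V=14
t=9: input=1 -> V=0 FIRE

Answer: 0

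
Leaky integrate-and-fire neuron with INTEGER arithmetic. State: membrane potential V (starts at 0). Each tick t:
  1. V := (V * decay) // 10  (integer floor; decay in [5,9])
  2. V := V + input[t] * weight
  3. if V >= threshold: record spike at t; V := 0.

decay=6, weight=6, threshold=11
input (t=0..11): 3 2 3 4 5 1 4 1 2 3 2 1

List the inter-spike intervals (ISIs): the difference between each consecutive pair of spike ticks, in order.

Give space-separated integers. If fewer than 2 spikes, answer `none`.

t=0: input=3 -> V=0 FIRE
t=1: input=2 -> V=0 FIRE
t=2: input=3 -> V=0 FIRE
t=3: input=4 -> V=0 FIRE
t=4: input=5 -> V=0 FIRE
t=5: input=1 -> V=6
t=6: input=4 -> V=0 FIRE
t=7: input=1 -> V=6
t=8: input=2 -> V=0 FIRE
t=9: input=3 -> V=0 FIRE
t=10: input=2 -> V=0 FIRE
t=11: input=1 -> V=6

Answer: 1 1 1 1 2 2 1 1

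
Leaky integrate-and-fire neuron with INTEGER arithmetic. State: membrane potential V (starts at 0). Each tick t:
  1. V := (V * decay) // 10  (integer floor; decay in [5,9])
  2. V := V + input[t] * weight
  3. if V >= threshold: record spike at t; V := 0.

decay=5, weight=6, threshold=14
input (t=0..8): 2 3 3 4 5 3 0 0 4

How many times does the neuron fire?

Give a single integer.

t=0: input=2 -> V=12
t=1: input=3 -> V=0 FIRE
t=2: input=3 -> V=0 FIRE
t=3: input=4 -> V=0 FIRE
t=4: input=5 -> V=0 FIRE
t=5: input=3 -> V=0 FIRE
t=6: input=0 -> V=0
t=7: input=0 -> V=0
t=8: input=4 -> V=0 FIRE

Answer: 6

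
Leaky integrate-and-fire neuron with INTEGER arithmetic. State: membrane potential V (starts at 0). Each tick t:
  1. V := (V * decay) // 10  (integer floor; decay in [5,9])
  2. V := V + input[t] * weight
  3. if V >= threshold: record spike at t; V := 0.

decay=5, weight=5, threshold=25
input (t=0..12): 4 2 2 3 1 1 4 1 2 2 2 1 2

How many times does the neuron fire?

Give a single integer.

t=0: input=4 -> V=20
t=1: input=2 -> V=20
t=2: input=2 -> V=20
t=3: input=3 -> V=0 FIRE
t=4: input=1 -> V=5
t=5: input=1 -> V=7
t=6: input=4 -> V=23
t=7: input=1 -> V=16
t=8: input=2 -> V=18
t=9: input=2 -> V=19
t=10: input=2 -> V=19
t=11: input=1 -> V=14
t=12: input=2 -> V=17

Answer: 1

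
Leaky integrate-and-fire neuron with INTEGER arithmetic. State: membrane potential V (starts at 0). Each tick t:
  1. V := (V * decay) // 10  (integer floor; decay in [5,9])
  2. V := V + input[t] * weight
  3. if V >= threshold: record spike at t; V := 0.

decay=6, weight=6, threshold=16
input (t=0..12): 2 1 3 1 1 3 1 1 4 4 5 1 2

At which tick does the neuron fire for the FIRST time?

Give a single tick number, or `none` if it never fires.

t=0: input=2 -> V=12
t=1: input=1 -> V=13
t=2: input=3 -> V=0 FIRE
t=3: input=1 -> V=6
t=4: input=1 -> V=9
t=5: input=3 -> V=0 FIRE
t=6: input=1 -> V=6
t=7: input=1 -> V=9
t=8: input=4 -> V=0 FIRE
t=9: input=4 -> V=0 FIRE
t=10: input=5 -> V=0 FIRE
t=11: input=1 -> V=6
t=12: input=2 -> V=15

Answer: 2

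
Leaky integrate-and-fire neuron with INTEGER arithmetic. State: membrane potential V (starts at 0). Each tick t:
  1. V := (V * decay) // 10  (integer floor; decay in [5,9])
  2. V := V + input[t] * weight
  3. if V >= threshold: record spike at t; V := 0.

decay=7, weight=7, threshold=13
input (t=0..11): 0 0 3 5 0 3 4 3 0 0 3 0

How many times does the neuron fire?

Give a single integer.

t=0: input=0 -> V=0
t=1: input=0 -> V=0
t=2: input=3 -> V=0 FIRE
t=3: input=5 -> V=0 FIRE
t=4: input=0 -> V=0
t=5: input=3 -> V=0 FIRE
t=6: input=4 -> V=0 FIRE
t=7: input=3 -> V=0 FIRE
t=8: input=0 -> V=0
t=9: input=0 -> V=0
t=10: input=3 -> V=0 FIRE
t=11: input=0 -> V=0

Answer: 6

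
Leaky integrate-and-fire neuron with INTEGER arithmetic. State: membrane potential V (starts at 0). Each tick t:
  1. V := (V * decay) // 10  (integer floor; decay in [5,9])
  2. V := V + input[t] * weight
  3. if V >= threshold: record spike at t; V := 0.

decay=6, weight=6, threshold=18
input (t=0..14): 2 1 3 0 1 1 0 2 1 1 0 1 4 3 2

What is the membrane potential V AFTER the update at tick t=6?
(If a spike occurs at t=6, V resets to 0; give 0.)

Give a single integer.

t=0: input=2 -> V=12
t=1: input=1 -> V=13
t=2: input=3 -> V=0 FIRE
t=3: input=0 -> V=0
t=4: input=1 -> V=6
t=5: input=1 -> V=9
t=6: input=0 -> V=5
t=7: input=2 -> V=15
t=8: input=1 -> V=15
t=9: input=1 -> V=15
t=10: input=0 -> V=9
t=11: input=1 -> V=11
t=12: input=4 -> V=0 FIRE
t=13: input=3 -> V=0 FIRE
t=14: input=2 -> V=12

Answer: 5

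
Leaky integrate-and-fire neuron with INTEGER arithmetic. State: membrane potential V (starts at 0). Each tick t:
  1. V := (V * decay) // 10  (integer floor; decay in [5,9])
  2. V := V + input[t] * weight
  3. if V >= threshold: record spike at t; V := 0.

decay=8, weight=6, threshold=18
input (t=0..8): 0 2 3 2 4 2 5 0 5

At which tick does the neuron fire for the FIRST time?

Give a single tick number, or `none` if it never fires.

t=0: input=0 -> V=0
t=1: input=2 -> V=12
t=2: input=3 -> V=0 FIRE
t=3: input=2 -> V=12
t=4: input=4 -> V=0 FIRE
t=5: input=2 -> V=12
t=6: input=5 -> V=0 FIRE
t=7: input=0 -> V=0
t=8: input=5 -> V=0 FIRE

Answer: 2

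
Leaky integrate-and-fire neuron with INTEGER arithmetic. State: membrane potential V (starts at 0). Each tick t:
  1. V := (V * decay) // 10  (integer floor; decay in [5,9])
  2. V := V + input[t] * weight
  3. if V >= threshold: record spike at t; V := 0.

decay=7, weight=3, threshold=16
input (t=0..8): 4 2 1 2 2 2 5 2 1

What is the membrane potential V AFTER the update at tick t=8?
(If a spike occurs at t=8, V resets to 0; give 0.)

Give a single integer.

Answer: 3

Derivation:
t=0: input=4 -> V=12
t=1: input=2 -> V=14
t=2: input=1 -> V=12
t=3: input=2 -> V=14
t=4: input=2 -> V=15
t=5: input=2 -> V=0 FIRE
t=6: input=5 -> V=15
t=7: input=2 -> V=0 FIRE
t=8: input=1 -> V=3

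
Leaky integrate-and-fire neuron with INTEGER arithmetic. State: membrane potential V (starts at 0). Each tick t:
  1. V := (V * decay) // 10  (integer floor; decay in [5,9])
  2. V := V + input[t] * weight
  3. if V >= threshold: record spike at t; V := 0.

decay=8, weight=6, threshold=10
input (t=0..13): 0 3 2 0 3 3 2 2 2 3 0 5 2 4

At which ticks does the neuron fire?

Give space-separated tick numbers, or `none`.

t=0: input=0 -> V=0
t=1: input=3 -> V=0 FIRE
t=2: input=2 -> V=0 FIRE
t=3: input=0 -> V=0
t=4: input=3 -> V=0 FIRE
t=5: input=3 -> V=0 FIRE
t=6: input=2 -> V=0 FIRE
t=7: input=2 -> V=0 FIRE
t=8: input=2 -> V=0 FIRE
t=9: input=3 -> V=0 FIRE
t=10: input=0 -> V=0
t=11: input=5 -> V=0 FIRE
t=12: input=2 -> V=0 FIRE
t=13: input=4 -> V=0 FIRE

Answer: 1 2 4 5 6 7 8 9 11 12 13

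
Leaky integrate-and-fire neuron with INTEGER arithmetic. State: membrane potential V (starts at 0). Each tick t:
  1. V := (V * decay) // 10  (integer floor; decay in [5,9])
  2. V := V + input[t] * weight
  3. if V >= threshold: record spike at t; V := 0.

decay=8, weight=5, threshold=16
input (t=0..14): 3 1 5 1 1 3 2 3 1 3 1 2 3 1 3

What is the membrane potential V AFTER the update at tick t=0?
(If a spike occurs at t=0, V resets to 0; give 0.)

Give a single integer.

Answer: 15

Derivation:
t=0: input=3 -> V=15
t=1: input=1 -> V=0 FIRE
t=2: input=5 -> V=0 FIRE
t=3: input=1 -> V=5
t=4: input=1 -> V=9
t=5: input=3 -> V=0 FIRE
t=6: input=2 -> V=10
t=7: input=3 -> V=0 FIRE
t=8: input=1 -> V=5
t=9: input=3 -> V=0 FIRE
t=10: input=1 -> V=5
t=11: input=2 -> V=14
t=12: input=3 -> V=0 FIRE
t=13: input=1 -> V=5
t=14: input=3 -> V=0 FIRE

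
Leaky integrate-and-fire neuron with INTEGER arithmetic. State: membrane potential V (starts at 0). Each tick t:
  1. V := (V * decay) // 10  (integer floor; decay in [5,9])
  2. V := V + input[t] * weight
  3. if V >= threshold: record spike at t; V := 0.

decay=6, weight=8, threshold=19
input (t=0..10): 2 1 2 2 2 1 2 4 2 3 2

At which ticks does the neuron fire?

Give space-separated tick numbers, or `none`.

Answer: 2 4 6 7 9

Derivation:
t=0: input=2 -> V=16
t=1: input=1 -> V=17
t=2: input=2 -> V=0 FIRE
t=3: input=2 -> V=16
t=4: input=2 -> V=0 FIRE
t=5: input=1 -> V=8
t=6: input=2 -> V=0 FIRE
t=7: input=4 -> V=0 FIRE
t=8: input=2 -> V=16
t=9: input=3 -> V=0 FIRE
t=10: input=2 -> V=16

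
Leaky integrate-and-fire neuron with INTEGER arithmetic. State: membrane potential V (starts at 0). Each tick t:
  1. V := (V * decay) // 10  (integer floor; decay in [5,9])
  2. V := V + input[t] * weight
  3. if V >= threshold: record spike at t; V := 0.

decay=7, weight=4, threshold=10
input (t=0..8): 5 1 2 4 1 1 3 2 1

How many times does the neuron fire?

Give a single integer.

t=0: input=5 -> V=0 FIRE
t=1: input=1 -> V=4
t=2: input=2 -> V=0 FIRE
t=3: input=4 -> V=0 FIRE
t=4: input=1 -> V=4
t=5: input=1 -> V=6
t=6: input=3 -> V=0 FIRE
t=7: input=2 -> V=8
t=8: input=1 -> V=9

Answer: 4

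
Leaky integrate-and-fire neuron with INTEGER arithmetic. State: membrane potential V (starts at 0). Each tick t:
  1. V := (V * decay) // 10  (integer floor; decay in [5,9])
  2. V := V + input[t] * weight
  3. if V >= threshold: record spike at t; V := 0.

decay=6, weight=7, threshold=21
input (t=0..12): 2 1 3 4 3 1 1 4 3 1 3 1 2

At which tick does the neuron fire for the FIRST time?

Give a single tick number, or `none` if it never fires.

t=0: input=2 -> V=14
t=1: input=1 -> V=15
t=2: input=3 -> V=0 FIRE
t=3: input=4 -> V=0 FIRE
t=4: input=3 -> V=0 FIRE
t=5: input=1 -> V=7
t=6: input=1 -> V=11
t=7: input=4 -> V=0 FIRE
t=8: input=3 -> V=0 FIRE
t=9: input=1 -> V=7
t=10: input=3 -> V=0 FIRE
t=11: input=1 -> V=7
t=12: input=2 -> V=18

Answer: 2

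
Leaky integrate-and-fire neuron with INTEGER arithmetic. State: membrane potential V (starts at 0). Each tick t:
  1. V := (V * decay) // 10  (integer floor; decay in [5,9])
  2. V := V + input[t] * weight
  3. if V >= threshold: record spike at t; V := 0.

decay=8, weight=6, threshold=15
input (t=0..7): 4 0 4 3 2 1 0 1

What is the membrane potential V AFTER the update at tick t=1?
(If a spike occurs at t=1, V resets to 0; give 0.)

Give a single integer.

t=0: input=4 -> V=0 FIRE
t=1: input=0 -> V=0
t=2: input=4 -> V=0 FIRE
t=3: input=3 -> V=0 FIRE
t=4: input=2 -> V=12
t=5: input=1 -> V=0 FIRE
t=6: input=0 -> V=0
t=7: input=1 -> V=6

Answer: 0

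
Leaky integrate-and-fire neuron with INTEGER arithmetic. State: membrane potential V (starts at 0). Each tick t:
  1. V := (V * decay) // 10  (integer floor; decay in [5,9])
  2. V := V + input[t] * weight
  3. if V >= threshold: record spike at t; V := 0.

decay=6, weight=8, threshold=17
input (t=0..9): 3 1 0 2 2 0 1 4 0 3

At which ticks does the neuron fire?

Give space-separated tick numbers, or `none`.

Answer: 0 3 7 9

Derivation:
t=0: input=3 -> V=0 FIRE
t=1: input=1 -> V=8
t=2: input=0 -> V=4
t=3: input=2 -> V=0 FIRE
t=4: input=2 -> V=16
t=5: input=0 -> V=9
t=6: input=1 -> V=13
t=7: input=4 -> V=0 FIRE
t=8: input=0 -> V=0
t=9: input=3 -> V=0 FIRE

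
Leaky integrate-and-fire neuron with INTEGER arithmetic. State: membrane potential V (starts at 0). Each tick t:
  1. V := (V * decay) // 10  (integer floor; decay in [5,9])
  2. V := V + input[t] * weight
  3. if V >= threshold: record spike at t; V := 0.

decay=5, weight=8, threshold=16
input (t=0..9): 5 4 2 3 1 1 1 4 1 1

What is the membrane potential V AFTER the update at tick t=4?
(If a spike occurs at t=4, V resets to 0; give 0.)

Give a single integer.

t=0: input=5 -> V=0 FIRE
t=1: input=4 -> V=0 FIRE
t=2: input=2 -> V=0 FIRE
t=3: input=3 -> V=0 FIRE
t=4: input=1 -> V=8
t=5: input=1 -> V=12
t=6: input=1 -> V=14
t=7: input=4 -> V=0 FIRE
t=8: input=1 -> V=8
t=9: input=1 -> V=12

Answer: 8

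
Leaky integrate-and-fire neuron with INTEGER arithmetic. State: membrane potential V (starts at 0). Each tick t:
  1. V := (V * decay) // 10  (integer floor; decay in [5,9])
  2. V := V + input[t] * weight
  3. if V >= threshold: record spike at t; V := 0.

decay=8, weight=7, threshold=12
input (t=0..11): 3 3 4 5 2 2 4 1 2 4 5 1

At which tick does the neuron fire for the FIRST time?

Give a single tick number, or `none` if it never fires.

t=0: input=3 -> V=0 FIRE
t=1: input=3 -> V=0 FIRE
t=2: input=4 -> V=0 FIRE
t=3: input=5 -> V=0 FIRE
t=4: input=2 -> V=0 FIRE
t=5: input=2 -> V=0 FIRE
t=6: input=4 -> V=0 FIRE
t=7: input=1 -> V=7
t=8: input=2 -> V=0 FIRE
t=9: input=4 -> V=0 FIRE
t=10: input=5 -> V=0 FIRE
t=11: input=1 -> V=7

Answer: 0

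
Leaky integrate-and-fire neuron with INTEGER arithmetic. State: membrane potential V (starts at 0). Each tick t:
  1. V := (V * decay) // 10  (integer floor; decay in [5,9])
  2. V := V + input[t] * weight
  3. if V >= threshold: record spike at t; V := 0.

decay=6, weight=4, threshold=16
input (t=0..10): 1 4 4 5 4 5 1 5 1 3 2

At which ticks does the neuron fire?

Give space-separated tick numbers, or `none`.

Answer: 1 2 3 4 5 7 10

Derivation:
t=0: input=1 -> V=4
t=1: input=4 -> V=0 FIRE
t=2: input=4 -> V=0 FIRE
t=3: input=5 -> V=0 FIRE
t=4: input=4 -> V=0 FIRE
t=5: input=5 -> V=0 FIRE
t=6: input=1 -> V=4
t=7: input=5 -> V=0 FIRE
t=8: input=1 -> V=4
t=9: input=3 -> V=14
t=10: input=2 -> V=0 FIRE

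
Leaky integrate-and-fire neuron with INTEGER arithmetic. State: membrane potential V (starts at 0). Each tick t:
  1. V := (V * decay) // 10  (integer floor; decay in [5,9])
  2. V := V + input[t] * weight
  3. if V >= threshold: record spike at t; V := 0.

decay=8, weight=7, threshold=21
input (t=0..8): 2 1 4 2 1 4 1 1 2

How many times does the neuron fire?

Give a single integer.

t=0: input=2 -> V=14
t=1: input=1 -> V=18
t=2: input=4 -> V=0 FIRE
t=3: input=2 -> V=14
t=4: input=1 -> V=18
t=5: input=4 -> V=0 FIRE
t=6: input=1 -> V=7
t=7: input=1 -> V=12
t=8: input=2 -> V=0 FIRE

Answer: 3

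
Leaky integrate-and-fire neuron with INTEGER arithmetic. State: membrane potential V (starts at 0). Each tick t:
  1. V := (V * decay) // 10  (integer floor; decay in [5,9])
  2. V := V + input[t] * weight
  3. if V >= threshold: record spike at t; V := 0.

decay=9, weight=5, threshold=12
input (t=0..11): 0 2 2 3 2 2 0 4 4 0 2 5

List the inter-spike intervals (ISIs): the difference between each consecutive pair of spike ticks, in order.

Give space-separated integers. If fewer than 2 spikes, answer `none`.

Answer: 1 2 2 1 3

Derivation:
t=0: input=0 -> V=0
t=1: input=2 -> V=10
t=2: input=2 -> V=0 FIRE
t=3: input=3 -> V=0 FIRE
t=4: input=2 -> V=10
t=5: input=2 -> V=0 FIRE
t=6: input=0 -> V=0
t=7: input=4 -> V=0 FIRE
t=8: input=4 -> V=0 FIRE
t=9: input=0 -> V=0
t=10: input=2 -> V=10
t=11: input=5 -> V=0 FIRE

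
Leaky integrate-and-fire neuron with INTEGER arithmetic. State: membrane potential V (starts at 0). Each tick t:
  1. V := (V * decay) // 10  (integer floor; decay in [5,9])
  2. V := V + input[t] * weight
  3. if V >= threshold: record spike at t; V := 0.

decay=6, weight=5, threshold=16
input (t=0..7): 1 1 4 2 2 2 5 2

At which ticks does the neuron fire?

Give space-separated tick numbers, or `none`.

t=0: input=1 -> V=5
t=1: input=1 -> V=8
t=2: input=4 -> V=0 FIRE
t=3: input=2 -> V=10
t=4: input=2 -> V=0 FIRE
t=5: input=2 -> V=10
t=6: input=5 -> V=0 FIRE
t=7: input=2 -> V=10

Answer: 2 4 6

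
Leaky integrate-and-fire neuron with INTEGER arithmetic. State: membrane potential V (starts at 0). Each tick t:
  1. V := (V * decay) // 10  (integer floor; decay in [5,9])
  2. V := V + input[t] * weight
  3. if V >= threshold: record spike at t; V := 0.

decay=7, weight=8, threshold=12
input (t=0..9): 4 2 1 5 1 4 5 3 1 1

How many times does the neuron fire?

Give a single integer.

Answer: 7

Derivation:
t=0: input=4 -> V=0 FIRE
t=1: input=2 -> V=0 FIRE
t=2: input=1 -> V=8
t=3: input=5 -> V=0 FIRE
t=4: input=1 -> V=8
t=5: input=4 -> V=0 FIRE
t=6: input=5 -> V=0 FIRE
t=7: input=3 -> V=0 FIRE
t=8: input=1 -> V=8
t=9: input=1 -> V=0 FIRE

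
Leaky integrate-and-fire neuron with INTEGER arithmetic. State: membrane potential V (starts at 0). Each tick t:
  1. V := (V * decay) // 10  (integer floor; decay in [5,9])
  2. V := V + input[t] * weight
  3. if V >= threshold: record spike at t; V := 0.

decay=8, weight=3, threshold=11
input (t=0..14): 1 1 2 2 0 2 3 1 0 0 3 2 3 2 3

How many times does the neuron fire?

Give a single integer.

t=0: input=1 -> V=3
t=1: input=1 -> V=5
t=2: input=2 -> V=10
t=3: input=2 -> V=0 FIRE
t=4: input=0 -> V=0
t=5: input=2 -> V=6
t=6: input=3 -> V=0 FIRE
t=7: input=1 -> V=3
t=8: input=0 -> V=2
t=9: input=0 -> V=1
t=10: input=3 -> V=9
t=11: input=2 -> V=0 FIRE
t=12: input=3 -> V=9
t=13: input=2 -> V=0 FIRE
t=14: input=3 -> V=9

Answer: 4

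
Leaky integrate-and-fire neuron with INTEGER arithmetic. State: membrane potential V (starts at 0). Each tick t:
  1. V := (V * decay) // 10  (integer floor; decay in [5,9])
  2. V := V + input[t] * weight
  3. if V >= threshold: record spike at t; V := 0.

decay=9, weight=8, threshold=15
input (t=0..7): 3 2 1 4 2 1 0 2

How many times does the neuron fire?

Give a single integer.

t=0: input=3 -> V=0 FIRE
t=1: input=2 -> V=0 FIRE
t=2: input=1 -> V=8
t=3: input=4 -> V=0 FIRE
t=4: input=2 -> V=0 FIRE
t=5: input=1 -> V=8
t=6: input=0 -> V=7
t=7: input=2 -> V=0 FIRE

Answer: 5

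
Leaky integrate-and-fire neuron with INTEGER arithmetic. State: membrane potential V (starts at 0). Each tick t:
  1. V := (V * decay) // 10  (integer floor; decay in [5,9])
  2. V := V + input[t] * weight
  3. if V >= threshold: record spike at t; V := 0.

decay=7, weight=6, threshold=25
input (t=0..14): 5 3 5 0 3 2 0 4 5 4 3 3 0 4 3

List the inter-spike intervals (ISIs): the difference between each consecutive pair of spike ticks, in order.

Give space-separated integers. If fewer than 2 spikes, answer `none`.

Answer: 2 5 1 2 3

Derivation:
t=0: input=5 -> V=0 FIRE
t=1: input=3 -> V=18
t=2: input=5 -> V=0 FIRE
t=3: input=0 -> V=0
t=4: input=3 -> V=18
t=5: input=2 -> V=24
t=6: input=0 -> V=16
t=7: input=4 -> V=0 FIRE
t=8: input=5 -> V=0 FIRE
t=9: input=4 -> V=24
t=10: input=3 -> V=0 FIRE
t=11: input=3 -> V=18
t=12: input=0 -> V=12
t=13: input=4 -> V=0 FIRE
t=14: input=3 -> V=18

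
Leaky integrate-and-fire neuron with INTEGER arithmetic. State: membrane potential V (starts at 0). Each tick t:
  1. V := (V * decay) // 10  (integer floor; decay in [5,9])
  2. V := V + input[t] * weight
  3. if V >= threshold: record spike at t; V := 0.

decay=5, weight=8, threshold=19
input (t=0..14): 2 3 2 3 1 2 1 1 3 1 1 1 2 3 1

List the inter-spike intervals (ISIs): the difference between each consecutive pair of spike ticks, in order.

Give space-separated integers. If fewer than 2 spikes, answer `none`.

Answer: 2 2 3 4 1

Derivation:
t=0: input=2 -> V=16
t=1: input=3 -> V=0 FIRE
t=2: input=2 -> V=16
t=3: input=3 -> V=0 FIRE
t=4: input=1 -> V=8
t=5: input=2 -> V=0 FIRE
t=6: input=1 -> V=8
t=7: input=1 -> V=12
t=8: input=3 -> V=0 FIRE
t=9: input=1 -> V=8
t=10: input=1 -> V=12
t=11: input=1 -> V=14
t=12: input=2 -> V=0 FIRE
t=13: input=3 -> V=0 FIRE
t=14: input=1 -> V=8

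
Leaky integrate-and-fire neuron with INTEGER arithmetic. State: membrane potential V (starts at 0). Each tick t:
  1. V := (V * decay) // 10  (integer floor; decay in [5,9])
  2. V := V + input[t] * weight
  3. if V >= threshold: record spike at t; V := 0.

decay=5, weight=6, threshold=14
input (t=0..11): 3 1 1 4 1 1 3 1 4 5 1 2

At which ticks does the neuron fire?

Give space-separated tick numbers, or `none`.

t=0: input=3 -> V=0 FIRE
t=1: input=1 -> V=6
t=2: input=1 -> V=9
t=3: input=4 -> V=0 FIRE
t=4: input=1 -> V=6
t=5: input=1 -> V=9
t=6: input=3 -> V=0 FIRE
t=7: input=1 -> V=6
t=8: input=4 -> V=0 FIRE
t=9: input=5 -> V=0 FIRE
t=10: input=1 -> V=6
t=11: input=2 -> V=0 FIRE

Answer: 0 3 6 8 9 11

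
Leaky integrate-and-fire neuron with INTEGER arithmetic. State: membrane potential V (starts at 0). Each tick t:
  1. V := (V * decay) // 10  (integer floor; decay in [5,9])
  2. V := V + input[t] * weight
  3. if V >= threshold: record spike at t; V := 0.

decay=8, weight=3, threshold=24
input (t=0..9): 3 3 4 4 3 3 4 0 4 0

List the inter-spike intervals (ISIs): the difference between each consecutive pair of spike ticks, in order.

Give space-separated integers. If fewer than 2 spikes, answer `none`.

Answer: 4

Derivation:
t=0: input=3 -> V=9
t=1: input=3 -> V=16
t=2: input=4 -> V=0 FIRE
t=3: input=4 -> V=12
t=4: input=3 -> V=18
t=5: input=3 -> V=23
t=6: input=4 -> V=0 FIRE
t=7: input=0 -> V=0
t=8: input=4 -> V=12
t=9: input=0 -> V=9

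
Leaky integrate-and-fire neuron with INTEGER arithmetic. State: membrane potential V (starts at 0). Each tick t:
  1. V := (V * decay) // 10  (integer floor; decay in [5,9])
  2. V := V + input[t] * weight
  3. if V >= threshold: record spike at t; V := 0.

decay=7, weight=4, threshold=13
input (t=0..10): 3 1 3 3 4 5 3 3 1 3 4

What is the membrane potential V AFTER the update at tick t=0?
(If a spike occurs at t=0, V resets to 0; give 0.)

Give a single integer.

Answer: 12

Derivation:
t=0: input=3 -> V=12
t=1: input=1 -> V=12
t=2: input=3 -> V=0 FIRE
t=3: input=3 -> V=12
t=4: input=4 -> V=0 FIRE
t=5: input=5 -> V=0 FIRE
t=6: input=3 -> V=12
t=7: input=3 -> V=0 FIRE
t=8: input=1 -> V=4
t=9: input=3 -> V=0 FIRE
t=10: input=4 -> V=0 FIRE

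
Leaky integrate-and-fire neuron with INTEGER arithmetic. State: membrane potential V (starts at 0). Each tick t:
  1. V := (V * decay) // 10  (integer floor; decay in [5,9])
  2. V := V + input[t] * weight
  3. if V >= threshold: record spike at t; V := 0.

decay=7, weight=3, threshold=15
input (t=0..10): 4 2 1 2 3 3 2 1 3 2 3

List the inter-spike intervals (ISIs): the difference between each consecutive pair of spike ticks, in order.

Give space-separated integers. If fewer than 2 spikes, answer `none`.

Answer: 4

Derivation:
t=0: input=4 -> V=12
t=1: input=2 -> V=14
t=2: input=1 -> V=12
t=3: input=2 -> V=14
t=4: input=3 -> V=0 FIRE
t=5: input=3 -> V=9
t=6: input=2 -> V=12
t=7: input=1 -> V=11
t=8: input=3 -> V=0 FIRE
t=9: input=2 -> V=6
t=10: input=3 -> V=13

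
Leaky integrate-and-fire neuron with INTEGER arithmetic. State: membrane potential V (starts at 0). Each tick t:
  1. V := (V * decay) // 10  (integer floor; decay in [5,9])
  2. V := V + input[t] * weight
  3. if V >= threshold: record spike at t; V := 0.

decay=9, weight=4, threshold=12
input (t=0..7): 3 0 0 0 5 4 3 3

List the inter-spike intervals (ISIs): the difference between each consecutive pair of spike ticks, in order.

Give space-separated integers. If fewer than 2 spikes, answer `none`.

Answer: 4 1 1 1

Derivation:
t=0: input=3 -> V=0 FIRE
t=1: input=0 -> V=0
t=2: input=0 -> V=0
t=3: input=0 -> V=0
t=4: input=5 -> V=0 FIRE
t=5: input=4 -> V=0 FIRE
t=6: input=3 -> V=0 FIRE
t=7: input=3 -> V=0 FIRE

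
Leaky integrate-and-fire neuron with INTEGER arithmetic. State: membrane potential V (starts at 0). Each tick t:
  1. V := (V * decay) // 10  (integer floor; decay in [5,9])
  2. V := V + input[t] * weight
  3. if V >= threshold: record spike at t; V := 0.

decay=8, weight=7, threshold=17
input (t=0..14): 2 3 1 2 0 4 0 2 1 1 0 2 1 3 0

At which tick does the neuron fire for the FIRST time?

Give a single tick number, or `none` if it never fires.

t=0: input=2 -> V=14
t=1: input=3 -> V=0 FIRE
t=2: input=1 -> V=7
t=3: input=2 -> V=0 FIRE
t=4: input=0 -> V=0
t=5: input=4 -> V=0 FIRE
t=6: input=0 -> V=0
t=7: input=2 -> V=14
t=8: input=1 -> V=0 FIRE
t=9: input=1 -> V=7
t=10: input=0 -> V=5
t=11: input=2 -> V=0 FIRE
t=12: input=1 -> V=7
t=13: input=3 -> V=0 FIRE
t=14: input=0 -> V=0

Answer: 1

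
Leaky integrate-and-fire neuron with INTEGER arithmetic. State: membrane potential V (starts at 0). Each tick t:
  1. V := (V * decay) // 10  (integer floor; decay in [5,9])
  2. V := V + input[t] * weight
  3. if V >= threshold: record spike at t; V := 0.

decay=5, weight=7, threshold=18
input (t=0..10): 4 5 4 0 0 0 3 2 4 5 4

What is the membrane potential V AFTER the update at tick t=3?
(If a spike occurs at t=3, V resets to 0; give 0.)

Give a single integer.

t=0: input=4 -> V=0 FIRE
t=1: input=5 -> V=0 FIRE
t=2: input=4 -> V=0 FIRE
t=3: input=0 -> V=0
t=4: input=0 -> V=0
t=5: input=0 -> V=0
t=6: input=3 -> V=0 FIRE
t=7: input=2 -> V=14
t=8: input=4 -> V=0 FIRE
t=9: input=5 -> V=0 FIRE
t=10: input=4 -> V=0 FIRE

Answer: 0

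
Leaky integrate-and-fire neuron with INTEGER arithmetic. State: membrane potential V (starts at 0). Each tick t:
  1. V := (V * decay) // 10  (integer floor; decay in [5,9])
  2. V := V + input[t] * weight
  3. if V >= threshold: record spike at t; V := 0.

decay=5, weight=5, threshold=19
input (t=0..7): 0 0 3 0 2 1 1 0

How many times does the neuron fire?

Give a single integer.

t=0: input=0 -> V=0
t=1: input=0 -> V=0
t=2: input=3 -> V=15
t=3: input=0 -> V=7
t=4: input=2 -> V=13
t=5: input=1 -> V=11
t=6: input=1 -> V=10
t=7: input=0 -> V=5

Answer: 0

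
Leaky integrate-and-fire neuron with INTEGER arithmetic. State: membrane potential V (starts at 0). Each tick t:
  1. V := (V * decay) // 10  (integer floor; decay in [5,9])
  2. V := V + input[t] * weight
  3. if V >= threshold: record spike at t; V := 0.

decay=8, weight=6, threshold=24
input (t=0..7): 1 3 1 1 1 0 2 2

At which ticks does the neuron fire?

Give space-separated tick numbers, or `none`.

t=0: input=1 -> V=6
t=1: input=3 -> V=22
t=2: input=1 -> V=23
t=3: input=1 -> V=0 FIRE
t=4: input=1 -> V=6
t=5: input=0 -> V=4
t=6: input=2 -> V=15
t=7: input=2 -> V=0 FIRE

Answer: 3 7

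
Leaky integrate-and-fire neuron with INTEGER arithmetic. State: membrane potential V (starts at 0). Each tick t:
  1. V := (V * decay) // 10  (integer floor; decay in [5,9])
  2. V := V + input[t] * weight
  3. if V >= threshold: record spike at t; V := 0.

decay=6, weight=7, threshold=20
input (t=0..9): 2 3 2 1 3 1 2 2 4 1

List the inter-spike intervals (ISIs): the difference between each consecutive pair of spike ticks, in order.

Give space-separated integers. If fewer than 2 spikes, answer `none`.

t=0: input=2 -> V=14
t=1: input=3 -> V=0 FIRE
t=2: input=2 -> V=14
t=3: input=1 -> V=15
t=4: input=3 -> V=0 FIRE
t=5: input=1 -> V=7
t=6: input=2 -> V=18
t=7: input=2 -> V=0 FIRE
t=8: input=4 -> V=0 FIRE
t=9: input=1 -> V=7

Answer: 3 3 1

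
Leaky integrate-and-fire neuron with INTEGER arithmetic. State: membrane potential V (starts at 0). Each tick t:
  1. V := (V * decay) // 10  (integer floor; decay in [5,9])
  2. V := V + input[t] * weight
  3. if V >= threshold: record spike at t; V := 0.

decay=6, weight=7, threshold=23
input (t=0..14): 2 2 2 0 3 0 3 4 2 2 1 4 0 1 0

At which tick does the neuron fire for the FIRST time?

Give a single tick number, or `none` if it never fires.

t=0: input=2 -> V=14
t=1: input=2 -> V=22
t=2: input=2 -> V=0 FIRE
t=3: input=0 -> V=0
t=4: input=3 -> V=21
t=5: input=0 -> V=12
t=6: input=3 -> V=0 FIRE
t=7: input=4 -> V=0 FIRE
t=8: input=2 -> V=14
t=9: input=2 -> V=22
t=10: input=1 -> V=20
t=11: input=4 -> V=0 FIRE
t=12: input=0 -> V=0
t=13: input=1 -> V=7
t=14: input=0 -> V=4

Answer: 2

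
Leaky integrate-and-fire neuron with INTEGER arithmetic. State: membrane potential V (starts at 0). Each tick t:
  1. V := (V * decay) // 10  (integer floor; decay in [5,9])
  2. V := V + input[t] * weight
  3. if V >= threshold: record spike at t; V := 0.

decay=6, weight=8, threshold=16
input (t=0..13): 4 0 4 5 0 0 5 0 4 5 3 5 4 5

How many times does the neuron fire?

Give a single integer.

t=0: input=4 -> V=0 FIRE
t=1: input=0 -> V=0
t=2: input=4 -> V=0 FIRE
t=3: input=5 -> V=0 FIRE
t=4: input=0 -> V=0
t=5: input=0 -> V=0
t=6: input=5 -> V=0 FIRE
t=7: input=0 -> V=0
t=8: input=4 -> V=0 FIRE
t=9: input=5 -> V=0 FIRE
t=10: input=3 -> V=0 FIRE
t=11: input=5 -> V=0 FIRE
t=12: input=4 -> V=0 FIRE
t=13: input=5 -> V=0 FIRE

Answer: 10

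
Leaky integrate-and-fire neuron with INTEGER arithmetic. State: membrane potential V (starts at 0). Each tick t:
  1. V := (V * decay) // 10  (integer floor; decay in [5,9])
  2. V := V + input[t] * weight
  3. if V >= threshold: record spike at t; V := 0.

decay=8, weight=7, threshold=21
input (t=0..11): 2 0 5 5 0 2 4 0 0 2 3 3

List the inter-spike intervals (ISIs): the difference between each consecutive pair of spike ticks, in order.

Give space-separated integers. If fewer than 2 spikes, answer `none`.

Answer: 1 3 4 1

Derivation:
t=0: input=2 -> V=14
t=1: input=0 -> V=11
t=2: input=5 -> V=0 FIRE
t=3: input=5 -> V=0 FIRE
t=4: input=0 -> V=0
t=5: input=2 -> V=14
t=6: input=4 -> V=0 FIRE
t=7: input=0 -> V=0
t=8: input=0 -> V=0
t=9: input=2 -> V=14
t=10: input=3 -> V=0 FIRE
t=11: input=3 -> V=0 FIRE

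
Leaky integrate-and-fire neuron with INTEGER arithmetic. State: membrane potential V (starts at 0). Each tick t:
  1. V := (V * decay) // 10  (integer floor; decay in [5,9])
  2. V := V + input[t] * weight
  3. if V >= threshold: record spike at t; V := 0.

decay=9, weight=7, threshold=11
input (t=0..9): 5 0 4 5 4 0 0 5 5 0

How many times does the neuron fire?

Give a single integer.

t=0: input=5 -> V=0 FIRE
t=1: input=0 -> V=0
t=2: input=4 -> V=0 FIRE
t=3: input=5 -> V=0 FIRE
t=4: input=4 -> V=0 FIRE
t=5: input=0 -> V=0
t=6: input=0 -> V=0
t=7: input=5 -> V=0 FIRE
t=8: input=5 -> V=0 FIRE
t=9: input=0 -> V=0

Answer: 6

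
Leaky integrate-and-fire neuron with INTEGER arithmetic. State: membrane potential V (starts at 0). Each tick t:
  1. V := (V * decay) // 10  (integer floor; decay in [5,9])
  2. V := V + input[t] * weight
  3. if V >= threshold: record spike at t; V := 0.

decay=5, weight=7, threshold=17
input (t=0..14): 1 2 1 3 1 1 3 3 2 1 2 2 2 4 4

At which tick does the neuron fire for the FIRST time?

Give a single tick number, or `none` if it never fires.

t=0: input=1 -> V=7
t=1: input=2 -> V=0 FIRE
t=2: input=1 -> V=7
t=3: input=3 -> V=0 FIRE
t=4: input=1 -> V=7
t=5: input=1 -> V=10
t=6: input=3 -> V=0 FIRE
t=7: input=3 -> V=0 FIRE
t=8: input=2 -> V=14
t=9: input=1 -> V=14
t=10: input=2 -> V=0 FIRE
t=11: input=2 -> V=14
t=12: input=2 -> V=0 FIRE
t=13: input=4 -> V=0 FIRE
t=14: input=4 -> V=0 FIRE

Answer: 1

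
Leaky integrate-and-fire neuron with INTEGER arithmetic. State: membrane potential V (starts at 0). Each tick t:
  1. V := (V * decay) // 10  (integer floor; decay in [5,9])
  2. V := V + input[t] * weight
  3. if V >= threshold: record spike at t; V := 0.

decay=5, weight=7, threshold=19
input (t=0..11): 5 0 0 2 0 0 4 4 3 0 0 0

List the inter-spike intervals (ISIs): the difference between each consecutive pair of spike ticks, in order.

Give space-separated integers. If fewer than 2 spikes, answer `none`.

t=0: input=5 -> V=0 FIRE
t=1: input=0 -> V=0
t=2: input=0 -> V=0
t=3: input=2 -> V=14
t=4: input=0 -> V=7
t=5: input=0 -> V=3
t=6: input=4 -> V=0 FIRE
t=7: input=4 -> V=0 FIRE
t=8: input=3 -> V=0 FIRE
t=9: input=0 -> V=0
t=10: input=0 -> V=0
t=11: input=0 -> V=0

Answer: 6 1 1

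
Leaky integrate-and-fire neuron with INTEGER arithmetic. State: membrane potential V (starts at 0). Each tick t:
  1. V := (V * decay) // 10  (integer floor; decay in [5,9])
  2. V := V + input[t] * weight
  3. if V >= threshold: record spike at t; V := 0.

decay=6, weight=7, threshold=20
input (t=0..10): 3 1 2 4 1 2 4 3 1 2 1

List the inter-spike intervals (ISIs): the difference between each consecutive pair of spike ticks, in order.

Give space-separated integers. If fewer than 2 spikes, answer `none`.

Answer: 3 3 1

Derivation:
t=0: input=3 -> V=0 FIRE
t=1: input=1 -> V=7
t=2: input=2 -> V=18
t=3: input=4 -> V=0 FIRE
t=4: input=1 -> V=7
t=5: input=2 -> V=18
t=6: input=4 -> V=0 FIRE
t=7: input=3 -> V=0 FIRE
t=8: input=1 -> V=7
t=9: input=2 -> V=18
t=10: input=1 -> V=17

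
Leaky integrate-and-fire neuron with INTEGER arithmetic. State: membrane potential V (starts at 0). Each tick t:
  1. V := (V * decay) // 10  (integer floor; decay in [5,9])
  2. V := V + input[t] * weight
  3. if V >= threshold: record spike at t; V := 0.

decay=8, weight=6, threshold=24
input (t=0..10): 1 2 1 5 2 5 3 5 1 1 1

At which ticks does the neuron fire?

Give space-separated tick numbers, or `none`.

t=0: input=1 -> V=6
t=1: input=2 -> V=16
t=2: input=1 -> V=18
t=3: input=5 -> V=0 FIRE
t=4: input=2 -> V=12
t=5: input=5 -> V=0 FIRE
t=6: input=3 -> V=18
t=7: input=5 -> V=0 FIRE
t=8: input=1 -> V=6
t=9: input=1 -> V=10
t=10: input=1 -> V=14

Answer: 3 5 7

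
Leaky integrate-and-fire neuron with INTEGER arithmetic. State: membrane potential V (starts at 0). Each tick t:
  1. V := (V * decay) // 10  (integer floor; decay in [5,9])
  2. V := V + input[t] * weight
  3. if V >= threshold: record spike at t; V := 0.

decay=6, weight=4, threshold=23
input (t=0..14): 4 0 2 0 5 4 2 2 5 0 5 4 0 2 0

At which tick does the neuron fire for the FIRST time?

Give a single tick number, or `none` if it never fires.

t=0: input=4 -> V=16
t=1: input=0 -> V=9
t=2: input=2 -> V=13
t=3: input=0 -> V=7
t=4: input=5 -> V=0 FIRE
t=5: input=4 -> V=16
t=6: input=2 -> V=17
t=7: input=2 -> V=18
t=8: input=5 -> V=0 FIRE
t=9: input=0 -> V=0
t=10: input=5 -> V=20
t=11: input=4 -> V=0 FIRE
t=12: input=0 -> V=0
t=13: input=2 -> V=8
t=14: input=0 -> V=4

Answer: 4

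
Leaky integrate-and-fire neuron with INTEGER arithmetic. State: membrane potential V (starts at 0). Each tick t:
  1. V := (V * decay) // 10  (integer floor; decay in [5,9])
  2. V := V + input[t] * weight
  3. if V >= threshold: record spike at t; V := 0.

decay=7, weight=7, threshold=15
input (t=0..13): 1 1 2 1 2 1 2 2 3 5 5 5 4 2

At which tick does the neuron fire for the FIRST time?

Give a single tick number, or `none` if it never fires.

Answer: 2

Derivation:
t=0: input=1 -> V=7
t=1: input=1 -> V=11
t=2: input=2 -> V=0 FIRE
t=3: input=1 -> V=7
t=4: input=2 -> V=0 FIRE
t=5: input=1 -> V=7
t=6: input=2 -> V=0 FIRE
t=7: input=2 -> V=14
t=8: input=3 -> V=0 FIRE
t=9: input=5 -> V=0 FIRE
t=10: input=5 -> V=0 FIRE
t=11: input=5 -> V=0 FIRE
t=12: input=4 -> V=0 FIRE
t=13: input=2 -> V=14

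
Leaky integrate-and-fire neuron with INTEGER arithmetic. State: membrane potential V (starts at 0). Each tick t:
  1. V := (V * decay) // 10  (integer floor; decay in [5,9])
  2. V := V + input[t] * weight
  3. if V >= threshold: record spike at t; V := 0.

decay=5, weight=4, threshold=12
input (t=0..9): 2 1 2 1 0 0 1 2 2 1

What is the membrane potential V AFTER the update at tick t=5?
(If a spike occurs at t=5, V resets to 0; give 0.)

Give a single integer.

t=0: input=2 -> V=8
t=1: input=1 -> V=8
t=2: input=2 -> V=0 FIRE
t=3: input=1 -> V=4
t=4: input=0 -> V=2
t=5: input=0 -> V=1
t=6: input=1 -> V=4
t=7: input=2 -> V=10
t=8: input=2 -> V=0 FIRE
t=9: input=1 -> V=4

Answer: 1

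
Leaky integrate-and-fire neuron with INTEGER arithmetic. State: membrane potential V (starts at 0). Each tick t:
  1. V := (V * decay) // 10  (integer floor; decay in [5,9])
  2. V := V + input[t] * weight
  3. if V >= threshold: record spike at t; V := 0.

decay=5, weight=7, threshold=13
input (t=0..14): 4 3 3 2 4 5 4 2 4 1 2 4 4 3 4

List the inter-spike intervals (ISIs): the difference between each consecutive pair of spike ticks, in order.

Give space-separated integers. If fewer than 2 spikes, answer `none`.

t=0: input=4 -> V=0 FIRE
t=1: input=3 -> V=0 FIRE
t=2: input=3 -> V=0 FIRE
t=3: input=2 -> V=0 FIRE
t=4: input=4 -> V=0 FIRE
t=5: input=5 -> V=0 FIRE
t=6: input=4 -> V=0 FIRE
t=7: input=2 -> V=0 FIRE
t=8: input=4 -> V=0 FIRE
t=9: input=1 -> V=7
t=10: input=2 -> V=0 FIRE
t=11: input=4 -> V=0 FIRE
t=12: input=4 -> V=0 FIRE
t=13: input=3 -> V=0 FIRE
t=14: input=4 -> V=0 FIRE

Answer: 1 1 1 1 1 1 1 1 2 1 1 1 1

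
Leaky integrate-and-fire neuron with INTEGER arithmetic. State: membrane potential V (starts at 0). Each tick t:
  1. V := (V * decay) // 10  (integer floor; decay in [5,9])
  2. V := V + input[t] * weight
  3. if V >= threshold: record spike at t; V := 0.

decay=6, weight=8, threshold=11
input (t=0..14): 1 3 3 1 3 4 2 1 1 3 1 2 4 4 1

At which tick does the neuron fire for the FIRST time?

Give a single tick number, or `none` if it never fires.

t=0: input=1 -> V=8
t=1: input=3 -> V=0 FIRE
t=2: input=3 -> V=0 FIRE
t=3: input=1 -> V=8
t=4: input=3 -> V=0 FIRE
t=5: input=4 -> V=0 FIRE
t=6: input=2 -> V=0 FIRE
t=7: input=1 -> V=8
t=8: input=1 -> V=0 FIRE
t=9: input=3 -> V=0 FIRE
t=10: input=1 -> V=8
t=11: input=2 -> V=0 FIRE
t=12: input=4 -> V=0 FIRE
t=13: input=4 -> V=0 FIRE
t=14: input=1 -> V=8

Answer: 1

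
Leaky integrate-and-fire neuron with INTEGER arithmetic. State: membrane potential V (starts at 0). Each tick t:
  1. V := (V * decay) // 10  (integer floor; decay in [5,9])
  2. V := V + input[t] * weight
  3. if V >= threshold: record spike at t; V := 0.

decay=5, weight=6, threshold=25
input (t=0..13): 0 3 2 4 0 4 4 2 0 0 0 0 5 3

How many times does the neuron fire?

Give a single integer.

t=0: input=0 -> V=0
t=1: input=3 -> V=18
t=2: input=2 -> V=21
t=3: input=4 -> V=0 FIRE
t=4: input=0 -> V=0
t=5: input=4 -> V=24
t=6: input=4 -> V=0 FIRE
t=7: input=2 -> V=12
t=8: input=0 -> V=6
t=9: input=0 -> V=3
t=10: input=0 -> V=1
t=11: input=0 -> V=0
t=12: input=5 -> V=0 FIRE
t=13: input=3 -> V=18

Answer: 3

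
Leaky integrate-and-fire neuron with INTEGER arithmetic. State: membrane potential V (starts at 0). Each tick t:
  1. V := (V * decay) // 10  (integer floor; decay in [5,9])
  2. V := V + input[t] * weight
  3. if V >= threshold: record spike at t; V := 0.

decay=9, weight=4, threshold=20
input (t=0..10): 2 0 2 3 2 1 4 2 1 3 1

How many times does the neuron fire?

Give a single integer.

Answer: 3

Derivation:
t=0: input=2 -> V=8
t=1: input=0 -> V=7
t=2: input=2 -> V=14
t=3: input=3 -> V=0 FIRE
t=4: input=2 -> V=8
t=5: input=1 -> V=11
t=6: input=4 -> V=0 FIRE
t=7: input=2 -> V=8
t=8: input=1 -> V=11
t=9: input=3 -> V=0 FIRE
t=10: input=1 -> V=4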